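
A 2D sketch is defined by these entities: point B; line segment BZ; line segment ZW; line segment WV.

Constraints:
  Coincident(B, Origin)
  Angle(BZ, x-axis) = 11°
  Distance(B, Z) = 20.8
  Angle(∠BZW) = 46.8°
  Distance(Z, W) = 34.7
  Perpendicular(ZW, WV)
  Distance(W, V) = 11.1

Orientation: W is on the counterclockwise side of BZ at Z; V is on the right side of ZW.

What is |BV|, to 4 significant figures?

33.29

B is at the origin; BZ runs at 11.0° with length 20.8, so Z = 20.8·(cos 11.0°, sin 11.0°) = (20.42, 3.969). ∠BZW = 46.8°, so ZW runs at 11.0° + (180° − 46.8°) = 144.2° from the x-axis; with |ZW| = 34.7, W = Z + 34.7·(cos 144.2°, sin 144.2°) = (-7.726, 24.27). ZW is perpendicular to WV; with |WV| = 11.1 on the right of ZW, V = W + 11.1·(0.5850, 0.8111) = (-1.233, 33.27). Then |BV| = |V − B| = 33.29.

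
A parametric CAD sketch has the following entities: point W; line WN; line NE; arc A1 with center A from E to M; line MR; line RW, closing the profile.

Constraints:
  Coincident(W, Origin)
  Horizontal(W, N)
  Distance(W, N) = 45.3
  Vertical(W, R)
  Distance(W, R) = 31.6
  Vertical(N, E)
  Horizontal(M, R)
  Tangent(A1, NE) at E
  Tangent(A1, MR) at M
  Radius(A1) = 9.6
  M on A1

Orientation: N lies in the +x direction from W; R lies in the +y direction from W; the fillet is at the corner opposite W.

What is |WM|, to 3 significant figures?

47.7

W is at the origin; WN is horizontal with |WN| = 45.3 and N on the +x side, so N = (45.3, 0.00). W and R share the same x with |WR| = 31.6 and R on the +y side, so R = (0.00, 31.6). The virtual corner opposite W is at (45.3, 31.6). The tangent condition forces AE to be normal to NE and the tangent condition forces AM to be normal to MR, with radius 9.6, so the center A sits 9.6 in from both sides at A = (35.7, 22.0). That places the tangent points at E = (45.3, 22.0) on NE and M = (35.7, 31.6) on MR. Then |WM| = |M − W| = 47.7.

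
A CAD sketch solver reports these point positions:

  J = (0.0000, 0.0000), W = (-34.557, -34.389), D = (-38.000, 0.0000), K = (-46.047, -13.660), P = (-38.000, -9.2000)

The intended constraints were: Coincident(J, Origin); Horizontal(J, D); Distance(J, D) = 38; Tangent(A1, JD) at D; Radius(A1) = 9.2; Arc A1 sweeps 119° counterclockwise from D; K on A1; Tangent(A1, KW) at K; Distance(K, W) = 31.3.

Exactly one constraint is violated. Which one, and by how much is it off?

Distance(K, W) = 31.3 — off by 7.60.

J = (0.00, 0.00) ✓; J.y = 0.00, D.y = 0.00 ✓; |JD| = 38.00 ✓; ∠(PD, DJ) = 90.00° ✓; |PD| = 9.200 ✓; bearing(P→K) − bearing(P→D) = 119.0° ✓; |PK| = 9.200 ✓; ∠(PK, KW) = 90.00° ✓; |KW| = 23.70 ✗.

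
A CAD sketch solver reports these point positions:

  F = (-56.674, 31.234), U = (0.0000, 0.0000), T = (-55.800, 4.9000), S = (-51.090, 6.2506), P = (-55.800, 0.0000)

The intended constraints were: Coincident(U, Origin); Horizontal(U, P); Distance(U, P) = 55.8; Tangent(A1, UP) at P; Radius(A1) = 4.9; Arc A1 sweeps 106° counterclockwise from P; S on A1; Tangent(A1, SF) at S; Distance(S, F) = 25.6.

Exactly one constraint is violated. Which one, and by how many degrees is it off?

Tangent(A1, SF) at S — off by 3.40°.

U = (0.00, 0.00) ✓; U.y = 0.00, P.y = 0.00 ✓; |UP| = 55.80 ✓; ∠(TP, PU) = 90.00° ✓; |TP| = 4.900 ✓; bearing(T→S) − bearing(T→P) = 106.0° ✓; |TS| = 4.900 ✓; ∠(TS, SF) = 93.40° ✗; |SF| = 25.60 ✓.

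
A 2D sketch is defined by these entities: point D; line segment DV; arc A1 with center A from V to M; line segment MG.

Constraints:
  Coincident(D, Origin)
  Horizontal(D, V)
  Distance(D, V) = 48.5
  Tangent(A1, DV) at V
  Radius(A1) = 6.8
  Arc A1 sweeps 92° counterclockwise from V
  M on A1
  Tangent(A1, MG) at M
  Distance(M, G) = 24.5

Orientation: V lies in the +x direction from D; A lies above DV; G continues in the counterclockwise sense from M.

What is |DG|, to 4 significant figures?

62.91

D is at the origin; DV is horizontal with |DV| = 48.5 and V on the +x side, so V = (48.50, 0.000). Since A1 is tangent to DV there, AV ⟂ DV, so A = V + (0, 6.8) = (48.50, 6.800). On A1, V sits at bearing -90° from A; a 92° counterclockwise sweep puts M at bearing 2°, so M = A + 6.8·(cos 2°, sin 2°) = (55.30, 7.037). Tangency of A1 to MG means the radius AM is perpendicular to MG, so MG runs along (−sin 2°, cos 2°); with |MG| = 24.5, G = (54.44, 31.52). Then |DG| = |G − D| = 62.91.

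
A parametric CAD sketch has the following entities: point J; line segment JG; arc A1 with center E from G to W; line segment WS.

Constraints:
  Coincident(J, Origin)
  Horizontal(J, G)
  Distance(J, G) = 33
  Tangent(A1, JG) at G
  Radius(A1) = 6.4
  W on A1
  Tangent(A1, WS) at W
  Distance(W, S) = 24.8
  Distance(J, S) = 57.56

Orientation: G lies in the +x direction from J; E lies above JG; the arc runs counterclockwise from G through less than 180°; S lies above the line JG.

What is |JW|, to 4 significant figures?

38.19

Checks: |EW| = 6.400 ✓; ∠(EW, WS) = 90.00° ✓; |WS| = 24.80 ✓; |JS| = 57.56 ✓.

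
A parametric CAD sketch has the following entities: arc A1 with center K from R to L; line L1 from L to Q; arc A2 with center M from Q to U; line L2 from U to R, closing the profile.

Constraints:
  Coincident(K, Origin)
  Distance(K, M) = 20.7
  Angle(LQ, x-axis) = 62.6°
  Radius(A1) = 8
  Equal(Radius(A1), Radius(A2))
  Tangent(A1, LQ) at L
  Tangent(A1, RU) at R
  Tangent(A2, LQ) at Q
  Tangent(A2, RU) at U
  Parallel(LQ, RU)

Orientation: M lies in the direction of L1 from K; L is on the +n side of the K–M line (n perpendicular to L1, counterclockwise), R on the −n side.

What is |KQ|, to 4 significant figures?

22.19

Tangency of A1 to both parallel lines with radius 8.0 puts L and R at K ± 8.0·n: L = (-7.103, 3.682), R = (7.103, -3.682). Equal radii place Q and U the same way about M: Q = M + 8.0·n = (2.424, 22.06), U = M − 8.0·n = (16.63, 14.70). Then |KQ| = |Q − K| = 22.19.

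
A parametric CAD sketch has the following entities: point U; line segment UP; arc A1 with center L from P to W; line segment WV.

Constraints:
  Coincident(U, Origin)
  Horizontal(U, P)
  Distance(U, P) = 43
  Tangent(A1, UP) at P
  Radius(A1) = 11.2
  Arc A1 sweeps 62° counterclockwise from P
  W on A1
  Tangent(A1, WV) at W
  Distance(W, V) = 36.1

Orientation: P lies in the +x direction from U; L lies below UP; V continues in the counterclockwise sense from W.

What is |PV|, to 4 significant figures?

46.37

U is at the origin; U and P share the same y with |UP| = 43.0 and P on the +x side, so P = (43.00, 0.000). The tangent condition forces LP to be normal to UP, so L = P + (0, -11.2) = (43.00, -11.20). On A1, P sits at bearing 90° from L; a 62° counterclockwise sweep puts W at bearing 152°, so W = L + 11.2·(cos 152°, sin 152°) = (33.11, -5.942). The tangent condition forces LW to be normal to WV, so WV runs along (−sin 152°, cos 152°); with |WV| = 36.1, V = (16.16, -37.82). Then |PV| = |V − P| = 46.37.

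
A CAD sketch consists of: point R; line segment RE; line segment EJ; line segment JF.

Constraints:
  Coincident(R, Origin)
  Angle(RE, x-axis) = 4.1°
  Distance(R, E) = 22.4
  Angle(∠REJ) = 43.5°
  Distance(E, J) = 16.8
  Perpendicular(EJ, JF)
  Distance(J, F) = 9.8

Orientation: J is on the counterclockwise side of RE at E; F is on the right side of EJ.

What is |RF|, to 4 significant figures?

25.23

R is at the origin; RE runs at 4.1° with length 22.4, so E = 22.4·(cos 4.1°, sin 4.1°) = (22.34, 1.602). ∠REJ = 43.5°, so EJ runs at 4.1° + (180° − 43.5°) = 140.6° from the x-axis; with |EJ| = 16.8, J = E + 16.8·(cos 140.6°, sin 140.6°) = (9.361, 12.27). EJ ⟂ JF; with |JF| = 9.8 on the right of EJ, F = J + 9.8·(0.6347, 0.7727) = (15.58, 19.84). Then |RF| = |F − R| = 25.23.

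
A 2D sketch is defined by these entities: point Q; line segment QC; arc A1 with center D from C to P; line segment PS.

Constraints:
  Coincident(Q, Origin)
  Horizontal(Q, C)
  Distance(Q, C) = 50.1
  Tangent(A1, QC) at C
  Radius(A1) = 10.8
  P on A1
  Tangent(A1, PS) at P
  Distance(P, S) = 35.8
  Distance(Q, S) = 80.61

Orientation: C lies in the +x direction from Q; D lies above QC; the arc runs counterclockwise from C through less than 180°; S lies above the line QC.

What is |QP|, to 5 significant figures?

61.313

Checks: |DP| = 10.80 ✓; ∠(DP, PS) = 90.00° ✓; |PS| = 35.80 ✓; |QS| = 80.61 ✓.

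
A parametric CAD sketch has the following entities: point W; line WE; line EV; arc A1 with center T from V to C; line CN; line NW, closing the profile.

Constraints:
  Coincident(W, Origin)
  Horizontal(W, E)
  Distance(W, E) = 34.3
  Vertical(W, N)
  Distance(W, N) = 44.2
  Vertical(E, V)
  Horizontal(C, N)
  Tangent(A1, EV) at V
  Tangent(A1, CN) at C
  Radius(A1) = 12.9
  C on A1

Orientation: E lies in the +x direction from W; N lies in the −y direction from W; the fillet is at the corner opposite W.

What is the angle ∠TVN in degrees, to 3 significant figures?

20.6°

W is at the origin; W and E share the same y with |WE| = 34.3 and E on the +x side, so E = (34.3, 0.00). W and N share the same x with |WN| = 44.2 and N on the −y side, so N = (0.00, -44.2). The virtual corner opposite W is at (34.3, -44.2). Tangency of A1 to EV means the radius TV is perpendicular to EV and A1 meets CN tangentially, so TC is at right angles to CN, with radius 12.9, so the center T sits 12.9 in from both sides at T = (21.4, -31.3). That places the tangent points at V = (34.3, -31.3) on EV and C = (21.4, -44.2) on CN. Then cos ∠TVN = VT·VN / (|VT||VN|), giving 20.6°.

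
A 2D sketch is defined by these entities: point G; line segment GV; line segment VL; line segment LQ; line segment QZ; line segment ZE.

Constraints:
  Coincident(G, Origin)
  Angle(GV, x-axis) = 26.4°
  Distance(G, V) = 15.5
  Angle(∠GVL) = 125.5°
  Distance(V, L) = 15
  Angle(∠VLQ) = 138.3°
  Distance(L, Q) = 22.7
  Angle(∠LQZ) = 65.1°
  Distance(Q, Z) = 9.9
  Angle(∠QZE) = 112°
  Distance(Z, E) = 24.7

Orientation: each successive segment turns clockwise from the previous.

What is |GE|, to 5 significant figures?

17.980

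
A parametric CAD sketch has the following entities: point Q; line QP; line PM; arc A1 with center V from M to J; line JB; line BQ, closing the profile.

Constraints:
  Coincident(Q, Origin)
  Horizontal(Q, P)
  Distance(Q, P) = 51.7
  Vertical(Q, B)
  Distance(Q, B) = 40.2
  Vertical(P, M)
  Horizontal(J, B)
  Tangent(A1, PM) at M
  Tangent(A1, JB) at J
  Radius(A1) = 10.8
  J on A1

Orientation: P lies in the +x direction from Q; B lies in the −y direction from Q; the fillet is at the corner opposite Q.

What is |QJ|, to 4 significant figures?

57.35

Q is at the origin; QP is horizontal with |QP| = 51.7 and P on the +x side, so P = (51.70, 0.000). Q and B share the same x with |QB| = 40.2 and B on the −y side, so B = (0.000, -40.20). The virtual corner opposite Q is at (51.70, -40.20). Since A1 is tangent to PM there, VM ⟂ PM and since A1 is tangent to JB there, VJ ⟂ JB, with radius 10.8, so the center V sits 10.8 in from both sides at V = (40.90, -29.40). That places the tangent points at M = (51.70, -29.40) on PM and J = (40.90, -40.20) on JB. Then |QJ| = |J − Q| = 57.35.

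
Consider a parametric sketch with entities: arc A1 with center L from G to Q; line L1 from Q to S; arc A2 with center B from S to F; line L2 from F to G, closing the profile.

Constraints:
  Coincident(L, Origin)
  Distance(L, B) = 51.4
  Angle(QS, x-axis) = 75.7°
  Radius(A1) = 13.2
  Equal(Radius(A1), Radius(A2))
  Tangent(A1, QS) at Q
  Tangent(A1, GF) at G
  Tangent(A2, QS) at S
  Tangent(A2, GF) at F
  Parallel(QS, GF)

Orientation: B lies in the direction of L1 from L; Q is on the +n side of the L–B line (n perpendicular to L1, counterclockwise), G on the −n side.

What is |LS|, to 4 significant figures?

53.07

Tangency of A1 to both parallel lines with radius 13.2 puts Q and G at L ± 13.2·n: Q = (-12.79, 3.260), G = (12.79, -3.260). Equal radii place S and F the same way about B: S = B + 13.2·n = (-0.09526, 53.07), F = B − 13.2·n = (25.49, 46.55). Then |LS| = |S − L| = 53.07.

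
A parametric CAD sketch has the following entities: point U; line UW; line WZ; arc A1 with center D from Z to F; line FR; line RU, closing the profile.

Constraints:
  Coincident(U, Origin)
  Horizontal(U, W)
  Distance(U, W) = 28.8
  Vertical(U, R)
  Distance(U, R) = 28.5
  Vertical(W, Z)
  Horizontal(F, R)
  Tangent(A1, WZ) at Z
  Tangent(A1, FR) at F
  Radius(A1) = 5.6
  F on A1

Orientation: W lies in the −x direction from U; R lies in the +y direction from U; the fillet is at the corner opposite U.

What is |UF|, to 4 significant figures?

36.75

The virtual corner opposite U is at (-28.80, 28.50). Since A1 is tangent to WZ there, DZ ⟂ WZ and the tangent condition forces DF to be normal to FR, with radius 5.6, so the center D sits 5.6 in from both sides at D = (-23.20, 22.90). That places the tangent points at Z = (-28.80, 22.90) on WZ and F = (-23.20, 28.50) on FR. Then |UF| = |F − U| = 36.75.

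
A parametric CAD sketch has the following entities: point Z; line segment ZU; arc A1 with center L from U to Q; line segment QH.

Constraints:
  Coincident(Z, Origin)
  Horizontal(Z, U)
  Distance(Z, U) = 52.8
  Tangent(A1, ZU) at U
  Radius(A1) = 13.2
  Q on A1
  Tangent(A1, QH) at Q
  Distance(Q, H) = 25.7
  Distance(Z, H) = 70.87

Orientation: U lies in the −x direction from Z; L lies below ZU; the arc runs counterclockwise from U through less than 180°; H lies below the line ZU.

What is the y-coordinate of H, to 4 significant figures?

-41.74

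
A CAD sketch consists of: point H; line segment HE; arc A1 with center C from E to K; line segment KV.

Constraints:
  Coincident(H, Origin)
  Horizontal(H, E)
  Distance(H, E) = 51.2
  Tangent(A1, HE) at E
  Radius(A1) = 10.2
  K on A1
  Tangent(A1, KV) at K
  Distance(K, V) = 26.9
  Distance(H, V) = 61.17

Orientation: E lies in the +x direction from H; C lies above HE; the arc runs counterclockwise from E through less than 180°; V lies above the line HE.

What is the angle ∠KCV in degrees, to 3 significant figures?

69.2°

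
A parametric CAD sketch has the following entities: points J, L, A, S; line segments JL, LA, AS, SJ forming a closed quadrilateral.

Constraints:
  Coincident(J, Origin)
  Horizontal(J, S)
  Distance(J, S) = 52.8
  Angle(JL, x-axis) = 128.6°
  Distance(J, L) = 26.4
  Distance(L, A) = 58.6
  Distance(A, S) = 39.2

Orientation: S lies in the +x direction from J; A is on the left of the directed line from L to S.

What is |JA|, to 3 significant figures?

54.3

Checks: JL at 128.6° ✓; |LA| = 58.60 ✓; |AS| = 39.20 ✓.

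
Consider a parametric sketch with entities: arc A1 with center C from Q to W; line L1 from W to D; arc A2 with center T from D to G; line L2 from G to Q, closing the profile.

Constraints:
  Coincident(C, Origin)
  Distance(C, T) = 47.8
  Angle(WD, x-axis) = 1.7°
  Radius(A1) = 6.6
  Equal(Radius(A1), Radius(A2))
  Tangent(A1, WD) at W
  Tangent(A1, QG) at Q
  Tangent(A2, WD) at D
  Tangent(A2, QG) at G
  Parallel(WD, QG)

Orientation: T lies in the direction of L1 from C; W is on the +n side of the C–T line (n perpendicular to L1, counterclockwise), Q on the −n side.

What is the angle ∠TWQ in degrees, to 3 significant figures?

82.1°

C is at the origin and T lies 47.8 along u from C, so T = 47.8·u = (47.8, 1.42). Tangency of A1 to both parallel lines with radius 6.6 puts W and Q at C ± 6.6·n: W = (-0.196, 6.60), Q = (0.196, -6.60). Then cos ∠TWQ = WT·WQ / (|WT||WQ|), giving 82.1°.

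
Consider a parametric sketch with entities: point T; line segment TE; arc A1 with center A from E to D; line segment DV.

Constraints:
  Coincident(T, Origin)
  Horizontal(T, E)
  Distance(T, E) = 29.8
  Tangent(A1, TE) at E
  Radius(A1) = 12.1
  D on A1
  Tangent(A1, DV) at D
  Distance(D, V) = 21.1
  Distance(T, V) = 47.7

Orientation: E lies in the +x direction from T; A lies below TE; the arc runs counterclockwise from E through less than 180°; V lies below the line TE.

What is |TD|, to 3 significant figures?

27.0

Checks: |TE| = 29.80 ✓; |AD| = 12.10 ✓; ∠(AD, DV) = 90.00° ✓; |DV| = 21.10 ✓; |TV| = 47.70 ✓.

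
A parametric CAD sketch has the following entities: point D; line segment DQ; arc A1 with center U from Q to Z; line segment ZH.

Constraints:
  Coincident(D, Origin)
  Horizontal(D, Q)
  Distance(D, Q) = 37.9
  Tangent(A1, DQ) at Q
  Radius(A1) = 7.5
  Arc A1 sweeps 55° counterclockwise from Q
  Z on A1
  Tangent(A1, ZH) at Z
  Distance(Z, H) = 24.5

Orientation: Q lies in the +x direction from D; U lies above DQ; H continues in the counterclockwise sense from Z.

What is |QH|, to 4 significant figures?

30.81

On A1, Q sits at bearing -90° from U; a 55° counterclockwise sweep puts Z at bearing -35°, so Z = U + 7.5·(cos -35°, sin -35°) = (44.04, 3.198). Tangency of A1 to ZH means the radius UZ is perpendicular to ZH, so ZH runs along (−sin -35°, cos -35°); with |ZH| = 24.5, H = (58.10, 23.27). Then |QH| = |H − Q| = 30.81.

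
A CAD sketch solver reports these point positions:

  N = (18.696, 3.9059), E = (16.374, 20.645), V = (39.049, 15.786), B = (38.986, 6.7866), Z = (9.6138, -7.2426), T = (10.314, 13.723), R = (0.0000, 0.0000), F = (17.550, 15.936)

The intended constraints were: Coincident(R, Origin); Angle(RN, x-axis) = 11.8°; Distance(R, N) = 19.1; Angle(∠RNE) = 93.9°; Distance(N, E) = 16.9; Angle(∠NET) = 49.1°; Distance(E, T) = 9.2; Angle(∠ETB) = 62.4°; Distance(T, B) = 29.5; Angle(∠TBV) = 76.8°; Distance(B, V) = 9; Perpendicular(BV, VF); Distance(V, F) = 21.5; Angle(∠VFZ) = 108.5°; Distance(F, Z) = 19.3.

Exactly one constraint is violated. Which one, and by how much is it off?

Distance(F, Z) = 19.3 — off by 5.20.

R = (0.00, 0.00) ✓; RN at 11.80° ✓; |RN| = 19.10 ✓; ∠RNE = 93.90° ✓; |NE| = 16.90 ✓; ∠NET = 49.10° ✓; |ET| = 9.200 ✓; ∠ETB = 62.40° ✓; |TB| = 29.50 ✓; ∠TBV = 76.80° ✓; |BV| = 9.000 ✓; ∠(BV, VF) = 90.00° ✓; |VF| = 21.50 ✓; ∠VFZ = 108.5° ✓; |FZ| = 24.50 ✗.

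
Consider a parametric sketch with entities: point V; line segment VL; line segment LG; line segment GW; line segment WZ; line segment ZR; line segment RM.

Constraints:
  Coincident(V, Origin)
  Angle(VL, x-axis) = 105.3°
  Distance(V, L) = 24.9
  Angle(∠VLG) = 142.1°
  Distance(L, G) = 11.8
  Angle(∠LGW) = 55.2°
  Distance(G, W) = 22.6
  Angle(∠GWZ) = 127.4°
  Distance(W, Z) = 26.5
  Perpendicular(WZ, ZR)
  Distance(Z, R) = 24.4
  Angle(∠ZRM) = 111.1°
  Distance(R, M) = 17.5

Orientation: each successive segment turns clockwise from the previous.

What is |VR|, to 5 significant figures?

21.862

V is at the origin; VL runs at 105.3° with length 24.9, so L = (-6.5704, 24.017). ∠VLG = 142.1° gives LG at 67.400° from the x-axis; with |LG| = 11.8, G = (-2.0358, 34.911). ∠LGW = 55.2° gives GW at -57.400° from the x-axis; with |GW| = 22.6, W = (10.140, 15.872). ∠GWZ = 127.4° gives WZ at -110.00° from the x-axis; with |WZ| = 26.5, Z = (1.0769, -9.0299). The perpendicularity gives ZR at right angles to WZ, so ZR runs at 160.00°; with |ZR| = 24.4, R = (-21.852, -0.68463). Then |VR| = |R − V| = 21.862.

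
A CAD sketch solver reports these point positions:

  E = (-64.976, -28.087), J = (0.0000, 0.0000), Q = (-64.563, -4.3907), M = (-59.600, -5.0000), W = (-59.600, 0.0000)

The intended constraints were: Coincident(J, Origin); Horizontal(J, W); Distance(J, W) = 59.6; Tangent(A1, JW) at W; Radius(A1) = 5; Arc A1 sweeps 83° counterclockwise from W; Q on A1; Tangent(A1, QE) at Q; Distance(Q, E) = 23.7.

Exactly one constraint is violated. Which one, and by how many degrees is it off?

Tangent(A1, QE) at Q — off by 6.00°.

J = (0.00, 0.00) ✓; J.y = 0.00, W.y = 0.00 ✓; |JW| = 59.60 ✓; ∠(MW, WJ) = 90.00° ✓; |MW| = 5.000 ✓; bearing(M→Q) − bearing(M→W) = 83.00° ✓; |MQ| = 5.000 ✓; ∠(MQ, QE) = 84.00° ✗; |QE| = 23.70 ✓.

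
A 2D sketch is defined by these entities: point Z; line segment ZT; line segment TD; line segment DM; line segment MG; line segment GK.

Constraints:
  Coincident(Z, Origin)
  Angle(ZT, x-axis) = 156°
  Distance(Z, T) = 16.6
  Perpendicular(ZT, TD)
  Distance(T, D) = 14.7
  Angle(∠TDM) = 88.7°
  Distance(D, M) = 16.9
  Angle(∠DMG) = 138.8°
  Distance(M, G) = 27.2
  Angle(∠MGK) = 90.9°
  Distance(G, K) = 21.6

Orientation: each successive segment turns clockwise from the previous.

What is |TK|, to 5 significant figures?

30.326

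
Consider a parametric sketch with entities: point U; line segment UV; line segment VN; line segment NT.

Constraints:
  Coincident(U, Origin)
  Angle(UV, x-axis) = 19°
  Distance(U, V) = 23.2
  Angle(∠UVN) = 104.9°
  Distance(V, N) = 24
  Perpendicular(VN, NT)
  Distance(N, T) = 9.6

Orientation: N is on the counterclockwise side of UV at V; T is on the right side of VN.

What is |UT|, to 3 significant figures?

43.9

U is at the origin; UV runs at 19.0° with length 23.2, so V = 23.2·(cos 19.0°, sin 19.0°) = (21.9, 7.55). ∠UVN = 104.9°, so VN runs at 19.0° + (180° − 104.9°) = 94.1° from the x-axis; with |VN| = 24.0, N = V + 24.0·(cos 94.1°, sin 94.1°) = (20.2, 31.5). VN is perpendicular to NT; with |NT| = 9.6 on the right of VN, T = N + 9.6·(0.997, 0.0715) = (29.8, 32.2). Then |UT| = |T − U| = 43.9.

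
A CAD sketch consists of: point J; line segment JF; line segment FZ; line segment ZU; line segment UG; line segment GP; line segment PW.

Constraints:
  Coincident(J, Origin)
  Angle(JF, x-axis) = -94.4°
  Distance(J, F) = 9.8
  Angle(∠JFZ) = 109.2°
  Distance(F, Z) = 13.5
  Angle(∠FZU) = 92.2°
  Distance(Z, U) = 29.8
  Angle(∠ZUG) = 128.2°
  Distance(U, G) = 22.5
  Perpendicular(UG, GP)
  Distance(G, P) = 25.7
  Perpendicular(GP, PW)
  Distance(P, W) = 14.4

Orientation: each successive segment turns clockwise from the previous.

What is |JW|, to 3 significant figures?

7.94

J is at the origin; JF runs at -94.4° with length 9.8, so F = (-0.752, -9.77). ∠JFZ = 109.2° gives FZ at -165° from the x-axis; with |FZ| = 13.5, Z = (-13.8, -13.2). ∠FZU = 92.2° gives ZU at 107° from the x-axis; with |ZU| = 29.8, U = (-22.5, 15.3). ∠ZUG = 128.2° gives UG at 55.2° from the x-axis; with |UG| = 22.5, G = (-9.68, 33.8). UG is perpendicular to GP, so GP runs at -34.8°; with |GP| = 25.7, P = (11.4, 19.1). GP ⟂ PW, so PW runs at -125°; with |PW| = 14.4, W = (3.21, 7.26). Then |JW| = |W − J| = 7.94.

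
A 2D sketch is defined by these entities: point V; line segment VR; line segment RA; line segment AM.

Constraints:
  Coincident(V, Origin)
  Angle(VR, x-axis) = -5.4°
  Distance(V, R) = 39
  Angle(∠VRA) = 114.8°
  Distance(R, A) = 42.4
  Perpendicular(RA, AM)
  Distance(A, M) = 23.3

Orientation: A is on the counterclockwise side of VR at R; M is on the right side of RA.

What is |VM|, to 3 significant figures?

83.1

∠VRA = 114.8°, so RA runs at -5.4° + (180° − 114.8°) = 59.8° from the x-axis; with |RA| = 42.4, A = R + 42.4·(cos 59.8°, sin 59.8°) = (60.2, 33.0). The perpendicularity gives AM at right angles to RA; with |AM| = 23.3 on the right of RA, M = A + 23.3·(0.864, -0.503) = (80.3, 21.3). Then |VM| = |M − V| = 83.1.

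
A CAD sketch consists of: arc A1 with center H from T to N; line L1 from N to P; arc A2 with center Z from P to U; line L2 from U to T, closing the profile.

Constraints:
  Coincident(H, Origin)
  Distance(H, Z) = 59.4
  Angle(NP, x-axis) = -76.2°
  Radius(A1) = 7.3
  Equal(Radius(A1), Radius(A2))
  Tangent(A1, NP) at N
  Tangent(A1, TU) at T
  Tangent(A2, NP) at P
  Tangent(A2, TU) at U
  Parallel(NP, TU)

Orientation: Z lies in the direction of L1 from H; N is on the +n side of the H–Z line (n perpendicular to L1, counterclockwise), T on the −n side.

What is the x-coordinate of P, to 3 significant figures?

21.3

Tangency of A1 to both parallel lines with radius 7.3 puts N and T at H ± 7.3·n: N = (7.09, 1.74), T = (-7.09, -1.74). Equal radii place P and U the same way about Z: P = Z + 7.3·n = (21.3, -55.9), U = Z − 7.3·n = (7.08, -59.4). So P.x = 21.3.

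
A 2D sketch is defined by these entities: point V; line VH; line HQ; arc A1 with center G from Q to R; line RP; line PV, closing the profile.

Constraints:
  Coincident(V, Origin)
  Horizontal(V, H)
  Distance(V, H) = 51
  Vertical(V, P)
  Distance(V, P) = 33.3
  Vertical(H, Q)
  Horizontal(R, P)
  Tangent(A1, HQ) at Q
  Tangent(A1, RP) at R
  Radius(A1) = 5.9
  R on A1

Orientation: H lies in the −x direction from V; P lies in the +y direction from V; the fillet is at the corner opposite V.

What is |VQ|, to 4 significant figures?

57.89

The virtual corner opposite V is at (-51.00, 33.30). Since A1 is tangent to HQ there, GQ ⟂ HQ and A1 meets RP tangentially, so GR is at right angles to RP, with radius 5.9, so the center G sits 5.9 in from both sides at G = (-45.10, 27.40). That places the tangent points at Q = (-51.00, 27.40) on HQ and R = (-45.10, 33.30) on RP. Then |VQ| = |Q − V| = 57.89.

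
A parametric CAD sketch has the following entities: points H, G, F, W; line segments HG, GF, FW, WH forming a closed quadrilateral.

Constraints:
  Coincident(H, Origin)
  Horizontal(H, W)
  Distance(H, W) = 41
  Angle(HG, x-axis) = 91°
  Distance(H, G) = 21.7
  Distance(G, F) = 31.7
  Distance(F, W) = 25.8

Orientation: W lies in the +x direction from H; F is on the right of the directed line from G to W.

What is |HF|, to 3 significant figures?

16.8

Checks: |GF| = 31.70 ✓; |FW| = 25.80 ✓.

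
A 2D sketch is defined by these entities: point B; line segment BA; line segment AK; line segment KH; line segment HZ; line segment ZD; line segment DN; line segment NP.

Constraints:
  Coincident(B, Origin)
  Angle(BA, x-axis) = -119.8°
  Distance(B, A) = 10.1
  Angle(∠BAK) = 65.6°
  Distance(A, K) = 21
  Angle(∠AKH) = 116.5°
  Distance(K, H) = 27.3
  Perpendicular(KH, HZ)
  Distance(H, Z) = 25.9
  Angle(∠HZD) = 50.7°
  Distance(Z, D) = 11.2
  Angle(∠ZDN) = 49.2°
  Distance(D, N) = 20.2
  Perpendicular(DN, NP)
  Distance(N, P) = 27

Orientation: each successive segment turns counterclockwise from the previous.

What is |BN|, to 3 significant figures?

38.0

∠HZD = 50.7° gives ZD at -82.6° from the x-axis; with |ZD| = 11.2, D = (9.77, 15.0). ∠ZDN = 49.2° gives DN at 48.2° from the x-axis; with |DN| = 20.2, N = (23.2, 30.1). Then |BN| = |N − B| = 38.0.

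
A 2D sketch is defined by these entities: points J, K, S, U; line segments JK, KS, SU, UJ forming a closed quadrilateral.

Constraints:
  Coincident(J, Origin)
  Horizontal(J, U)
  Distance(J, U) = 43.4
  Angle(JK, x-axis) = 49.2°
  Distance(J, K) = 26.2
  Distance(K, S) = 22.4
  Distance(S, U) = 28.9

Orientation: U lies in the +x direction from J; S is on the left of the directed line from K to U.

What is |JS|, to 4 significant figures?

47.28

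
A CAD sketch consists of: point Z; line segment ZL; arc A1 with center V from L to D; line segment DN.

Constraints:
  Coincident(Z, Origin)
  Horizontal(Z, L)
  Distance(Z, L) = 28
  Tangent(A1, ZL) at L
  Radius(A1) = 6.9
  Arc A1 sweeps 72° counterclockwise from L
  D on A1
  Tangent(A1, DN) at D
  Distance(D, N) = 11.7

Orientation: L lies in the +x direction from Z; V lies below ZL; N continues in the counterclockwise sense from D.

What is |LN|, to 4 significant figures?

18.87

On A1, L sits at bearing 90° from V; a 72° counterclockwise sweep puts D at bearing 162°, so D = V + 6.9·(cos 162°, sin 162°) = (21.44, -4.768). A1 meets DN tangentially, so VD is at right angles to DN, so DN runs along (−sin 162°, cos 162°); with |DN| = 11.7, N = (17.82, -15.90). Then |LN| = |N − L| = 18.87.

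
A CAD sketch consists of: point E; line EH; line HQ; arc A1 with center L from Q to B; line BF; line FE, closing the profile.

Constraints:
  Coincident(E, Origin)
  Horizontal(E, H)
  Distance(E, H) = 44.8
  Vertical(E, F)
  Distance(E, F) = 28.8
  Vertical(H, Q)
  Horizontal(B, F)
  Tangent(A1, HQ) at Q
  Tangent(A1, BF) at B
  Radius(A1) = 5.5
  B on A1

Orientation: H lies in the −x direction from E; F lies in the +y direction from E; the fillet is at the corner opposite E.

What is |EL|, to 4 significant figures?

45.69

EF is vertical with |EF| = 28.8 and F on the +y side, so F = (0.000, 28.80). The virtual corner opposite E is at (-44.80, 28.80). A1 meets HQ tangentially, so LQ is at right angles to HQ and the tangent condition forces LB to be normal to BF, with radius 5.5, so the center L sits 5.5 in from both sides at L = (-39.30, 23.30). Then |EL| = |L − E| = 45.69.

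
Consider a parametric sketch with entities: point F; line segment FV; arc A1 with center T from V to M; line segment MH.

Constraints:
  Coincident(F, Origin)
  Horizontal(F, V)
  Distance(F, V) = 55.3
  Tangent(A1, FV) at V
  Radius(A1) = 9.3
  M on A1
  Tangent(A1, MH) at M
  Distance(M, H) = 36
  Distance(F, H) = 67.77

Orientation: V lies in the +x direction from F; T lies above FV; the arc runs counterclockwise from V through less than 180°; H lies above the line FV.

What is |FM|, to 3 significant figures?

65.2

Checks: F.y = 0.00, V.y = 0.00 ✓; |TM| = 9.300 ✓; ∠(TM, MH) = 90.00° ✓; |MH| = 36.00 ✓; |FH| = 67.77 ✓.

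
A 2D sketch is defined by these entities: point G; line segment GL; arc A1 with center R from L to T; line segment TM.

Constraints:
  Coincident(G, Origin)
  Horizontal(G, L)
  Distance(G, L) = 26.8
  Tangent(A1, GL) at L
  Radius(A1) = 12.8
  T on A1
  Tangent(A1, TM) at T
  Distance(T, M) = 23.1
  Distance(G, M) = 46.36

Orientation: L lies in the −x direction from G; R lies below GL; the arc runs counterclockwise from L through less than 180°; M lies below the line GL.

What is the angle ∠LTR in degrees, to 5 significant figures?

28.387°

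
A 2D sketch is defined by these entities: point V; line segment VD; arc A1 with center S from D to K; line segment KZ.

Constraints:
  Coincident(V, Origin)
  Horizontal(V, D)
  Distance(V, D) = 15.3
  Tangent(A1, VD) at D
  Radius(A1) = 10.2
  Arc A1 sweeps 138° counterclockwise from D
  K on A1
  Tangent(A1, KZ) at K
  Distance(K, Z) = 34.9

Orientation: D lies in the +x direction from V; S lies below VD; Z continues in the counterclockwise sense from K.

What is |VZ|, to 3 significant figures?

53.6

On A1, D sits at bearing 90° from S; a 138° counterclockwise sweep puts K at bearing 228°, so K = S + 10.2·(cos 228°, sin 228°) = (8.47, -17.8). Since A1 is tangent to KZ there, SK ⟂ KZ, so KZ runs along (−sin 228°, cos 228°); with |KZ| = 34.9, Z = (34.4, -41.1). Then |VZ| = |Z − V| = 53.6.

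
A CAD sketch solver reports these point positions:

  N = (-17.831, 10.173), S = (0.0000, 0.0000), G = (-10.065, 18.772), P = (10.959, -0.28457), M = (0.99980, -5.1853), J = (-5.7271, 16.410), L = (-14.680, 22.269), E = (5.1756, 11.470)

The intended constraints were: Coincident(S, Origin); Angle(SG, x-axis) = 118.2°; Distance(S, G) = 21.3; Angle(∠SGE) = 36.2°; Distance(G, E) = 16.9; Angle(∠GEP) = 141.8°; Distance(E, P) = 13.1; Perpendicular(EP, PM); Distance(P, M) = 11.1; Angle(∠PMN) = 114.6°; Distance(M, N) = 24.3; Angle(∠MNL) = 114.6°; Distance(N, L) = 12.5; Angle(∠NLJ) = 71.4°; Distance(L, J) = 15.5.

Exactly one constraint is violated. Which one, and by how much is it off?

Distance(L, J) = 15.5 — off by 4.80.

S = (0.00, 0.00) ✓; SG at 118.2° ✓; |SG| = 21.30 ✓; ∠SGE = 36.20° ✓; |GE| = 16.90 ✓; ∠GEP = 141.8° ✓; |EP| = 13.10 ✓; ∠(EP, PM) = 90.00° ✓; |PM| = 11.10 ✓; ∠PMN = 114.6° ✓; |MN| = 24.30 ✓; ∠MNL = 114.6° ✓; |NL| = 12.50 ✓; ∠NLJ = 71.40° ✓; |LJ| = 10.70 ✗.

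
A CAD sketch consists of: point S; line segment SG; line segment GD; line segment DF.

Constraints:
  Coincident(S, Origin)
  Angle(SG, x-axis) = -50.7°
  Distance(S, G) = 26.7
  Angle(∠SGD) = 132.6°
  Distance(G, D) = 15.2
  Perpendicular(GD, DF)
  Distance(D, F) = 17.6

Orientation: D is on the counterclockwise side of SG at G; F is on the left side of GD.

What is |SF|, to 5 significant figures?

33.336

S is at the origin; SG runs at -50.7° with length 26.7, so G = 26.7·(cos -50.7°, sin -50.7°) = (16.911, -20.662). ∠SGD = 132.6°, so GD runs at -50.7° + (180° − 132.6°) = -3.3000° from the x-axis; with |GD| = 15.2, D = G + 15.2·(cos -3.3000°, sin -3.3000°) = (32.086, -21.537). The perpendicularity gives DF at right angles to GD; with |DF| = 17.6 on the left of GD, F = D + 17.6·(0.057564, 0.99834) = (33.099, -3.9657). Then |SF| = |F − S| = 33.336.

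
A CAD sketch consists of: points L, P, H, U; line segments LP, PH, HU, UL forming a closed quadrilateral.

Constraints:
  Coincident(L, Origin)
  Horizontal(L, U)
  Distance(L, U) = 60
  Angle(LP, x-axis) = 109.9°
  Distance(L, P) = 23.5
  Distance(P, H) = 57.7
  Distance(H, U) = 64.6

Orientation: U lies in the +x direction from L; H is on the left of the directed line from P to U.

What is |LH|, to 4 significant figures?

69.65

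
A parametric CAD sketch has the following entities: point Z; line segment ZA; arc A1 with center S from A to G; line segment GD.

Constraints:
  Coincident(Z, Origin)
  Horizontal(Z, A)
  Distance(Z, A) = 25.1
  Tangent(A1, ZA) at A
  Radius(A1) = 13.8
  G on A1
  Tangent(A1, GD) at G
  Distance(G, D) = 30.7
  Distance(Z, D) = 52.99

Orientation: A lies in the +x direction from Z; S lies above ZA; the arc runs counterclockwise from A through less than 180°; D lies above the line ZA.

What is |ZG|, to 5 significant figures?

42.437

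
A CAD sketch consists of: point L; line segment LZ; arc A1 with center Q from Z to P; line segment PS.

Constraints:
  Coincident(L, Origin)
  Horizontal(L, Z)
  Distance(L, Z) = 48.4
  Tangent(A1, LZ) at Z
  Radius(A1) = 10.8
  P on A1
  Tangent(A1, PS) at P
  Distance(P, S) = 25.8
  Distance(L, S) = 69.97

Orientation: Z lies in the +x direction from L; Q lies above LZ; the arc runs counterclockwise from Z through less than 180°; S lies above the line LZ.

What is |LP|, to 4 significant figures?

60.13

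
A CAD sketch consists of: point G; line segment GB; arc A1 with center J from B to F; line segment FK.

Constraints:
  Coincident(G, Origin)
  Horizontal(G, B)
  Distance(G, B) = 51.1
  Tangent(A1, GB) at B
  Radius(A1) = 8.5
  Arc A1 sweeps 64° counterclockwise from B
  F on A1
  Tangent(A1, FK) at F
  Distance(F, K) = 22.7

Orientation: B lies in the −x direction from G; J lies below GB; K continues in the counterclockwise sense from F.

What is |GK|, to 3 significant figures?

73.2

G is at the origin; G and B share the same y with |GB| = 51.1 and B on the −x side, so B = (-51.1, 0.00). The tangent condition forces JB to be normal to GB, so J = B + (0, -8.5) = (-51.1, -8.50). On A1, B sits at bearing 90° from J; a 64° counterclockwise sweep puts F at bearing 154°, so F = J + 8.5·(cos 154°, sin 154°) = (-58.7, -4.77). A1 meets FK tangentially, so JF is at right angles to FK, so FK runs along (−sin 154°, cos 154°); with |FK| = 22.7, K = (-68.7, -25.2). Then |GK| = |K − G| = 73.2.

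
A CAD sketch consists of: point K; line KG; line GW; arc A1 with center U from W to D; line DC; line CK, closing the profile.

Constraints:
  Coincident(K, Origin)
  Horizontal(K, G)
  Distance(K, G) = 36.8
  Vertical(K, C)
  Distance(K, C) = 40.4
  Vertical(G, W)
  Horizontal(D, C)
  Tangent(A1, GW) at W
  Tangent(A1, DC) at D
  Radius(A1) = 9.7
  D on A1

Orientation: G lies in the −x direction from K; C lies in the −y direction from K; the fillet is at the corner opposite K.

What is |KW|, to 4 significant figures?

47.92

K is at the origin; K and G share the same y with |KG| = 36.8 and G on the −x side, so G = (-36.80, 0.000). KC is vertical with |KC| = 40.4 and C on the −y side, so C = (0.000, -40.40). The virtual corner opposite K is at (-36.80, -40.40). The tangent condition forces UW to be normal to GW and A1 meets DC tangentially, so UD is at right angles to DC, with radius 9.7, so the center U sits 9.7 in from both sides at U = (-27.10, -30.70). That places the tangent points at W = (-36.80, -30.70) on GW and D = (-27.10, -40.40) on DC. Then |KW| = |W − K| = 47.92.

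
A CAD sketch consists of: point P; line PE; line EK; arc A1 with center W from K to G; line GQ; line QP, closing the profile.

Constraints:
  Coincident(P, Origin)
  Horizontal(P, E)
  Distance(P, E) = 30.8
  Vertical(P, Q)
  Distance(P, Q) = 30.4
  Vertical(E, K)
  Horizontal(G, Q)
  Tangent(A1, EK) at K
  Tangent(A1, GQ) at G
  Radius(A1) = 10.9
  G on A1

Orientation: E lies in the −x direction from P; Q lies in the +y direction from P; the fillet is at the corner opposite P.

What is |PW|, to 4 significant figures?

27.86

PQ is vertical with |PQ| = 30.4 and Q on the +y side, so Q = (0.000, 30.40). The virtual corner opposite P is at (-30.80, 30.40). Since A1 is tangent to EK there, WK ⟂ EK and since A1 is tangent to GQ there, WG ⟂ GQ, with radius 10.9, so the center W sits 10.9 in from both sides at W = (-19.90, 19.50). Then |PW| = |W − P| = 27.86.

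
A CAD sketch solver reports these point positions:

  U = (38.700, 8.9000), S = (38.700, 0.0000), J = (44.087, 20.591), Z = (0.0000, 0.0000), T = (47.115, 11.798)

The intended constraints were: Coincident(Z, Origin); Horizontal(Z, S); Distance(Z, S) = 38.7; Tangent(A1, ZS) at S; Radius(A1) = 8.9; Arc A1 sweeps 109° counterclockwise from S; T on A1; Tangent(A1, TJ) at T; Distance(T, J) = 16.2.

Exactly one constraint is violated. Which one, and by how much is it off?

Distance(T, J) = 16.2 — off by 6.90.

Z = (0.00, 0.00) ✓; Z.y = 0.00, S.y = 0.00 ✓; |ZS| = 38.70 ✓; ∠(US, SZ) = 90.00° ✓; |US| = 8.900 ✓; bearing(U→T) − bearing(U→S) = 109.0° ✓; |UT| = 8.900 ✓; ∠(UT, TJ) = 90.00° ✓; |TJ| = 9.300 ✗.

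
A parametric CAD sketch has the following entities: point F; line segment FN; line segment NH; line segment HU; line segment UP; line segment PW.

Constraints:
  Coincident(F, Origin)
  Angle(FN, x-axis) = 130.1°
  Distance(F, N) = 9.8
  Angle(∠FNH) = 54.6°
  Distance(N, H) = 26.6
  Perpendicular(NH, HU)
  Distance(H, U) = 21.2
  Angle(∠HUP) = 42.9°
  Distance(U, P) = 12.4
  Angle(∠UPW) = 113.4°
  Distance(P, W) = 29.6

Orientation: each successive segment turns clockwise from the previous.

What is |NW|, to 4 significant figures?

33.59

F is at the origin; FN runs at 130.1° with length 9.8, so N = (-6.312, 7.496). ∠FNH = 54.6° gives NH at 4.700° from the x-axis; with |NH| = 26.6, H = (20.20, 9.676). NH ⟂ HU, so HU runs at -85.30°; with |HU| = 21.2, U = (21.94, -11.45). ∠HUP = 42.9° gives UP at 137.6° from the x-axis; with |UP| = 12.4, P = (12.78, -3.092). ∠UPW = 113.4° gives PW at 71.00° from the x-axis; with |PW| = 29.6, W = (22.42, 24.90). Then |NW| = |W − N| = 33.59.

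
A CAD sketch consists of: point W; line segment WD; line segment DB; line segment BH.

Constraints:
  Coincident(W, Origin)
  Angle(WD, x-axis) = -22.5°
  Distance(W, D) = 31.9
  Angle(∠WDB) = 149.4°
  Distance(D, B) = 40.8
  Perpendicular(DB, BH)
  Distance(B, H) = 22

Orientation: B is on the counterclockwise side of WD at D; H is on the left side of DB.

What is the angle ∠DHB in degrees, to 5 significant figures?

61.666°

∠WDB = 149.4°, so DB runs at -22.5° + (180° − 149.4°) = 8.1000° from the x-axis; with |DB| = 40.8, B = D + 40.8·(cos 8.1000°, sin 8.1000°) = (69.865, -6.4588). The perpendicularity gives BH at right angles to DB; with |BH| = 22.0 on the left of DB, H = B + 22.0·(-0.14090, 0.99002) = (66.765, 15.322). Then cos ∠DHB = HD·HB / (|HD||HB|), giving 61.666°.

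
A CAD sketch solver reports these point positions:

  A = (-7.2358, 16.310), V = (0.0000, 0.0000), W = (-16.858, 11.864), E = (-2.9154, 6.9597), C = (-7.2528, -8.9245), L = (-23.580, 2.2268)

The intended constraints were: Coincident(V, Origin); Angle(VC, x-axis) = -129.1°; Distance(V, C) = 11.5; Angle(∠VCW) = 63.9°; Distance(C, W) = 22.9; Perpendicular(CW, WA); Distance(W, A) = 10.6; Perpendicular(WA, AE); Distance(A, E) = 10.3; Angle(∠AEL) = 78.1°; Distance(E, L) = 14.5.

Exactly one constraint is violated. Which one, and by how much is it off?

Distance(E, L) = 14.5 — off by 6.70.

V = (0.00, 0.00) ✓; VC at -129.1° ✓; |VC| = 11.50 ✓; ∠VCW = 63.90° ✓; |CW| = 22.90 ✓; ∠(CW, WA) = 90.00° ✓; |WA| = 10.60 ✓; ∠(WA, AE) = 90.00° ✓; |AE| = 10.30 ✓; ∠AEL = 78.10° ✓; |EL| = 21.20 ✗.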